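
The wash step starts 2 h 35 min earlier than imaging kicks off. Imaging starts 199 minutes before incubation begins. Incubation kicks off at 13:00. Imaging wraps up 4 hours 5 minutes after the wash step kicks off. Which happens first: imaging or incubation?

Imaging starts at 13:00 − 199 min = 09:41.
Imaging starts at 09:41 and incubation starts at 13:00, so imaging is first.

imaging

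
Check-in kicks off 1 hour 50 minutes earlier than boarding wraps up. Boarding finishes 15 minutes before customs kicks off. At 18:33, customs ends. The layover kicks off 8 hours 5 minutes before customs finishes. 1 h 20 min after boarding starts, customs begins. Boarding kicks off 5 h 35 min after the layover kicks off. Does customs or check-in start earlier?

The layover starts at 18:33 − 485 min = 10:28.
Boarding starts at 10:28 + 335 min = 16:03.
Customs starts at 16:03 + 80 min = 17:23.
Boarding ends at 17:23 − 15 min = 17:08.
Check-in starts at 17:08 − 110 min = 15:18.
Customs starts at 17:23 and check-in starts at 15:18, so check-in is first.

check-in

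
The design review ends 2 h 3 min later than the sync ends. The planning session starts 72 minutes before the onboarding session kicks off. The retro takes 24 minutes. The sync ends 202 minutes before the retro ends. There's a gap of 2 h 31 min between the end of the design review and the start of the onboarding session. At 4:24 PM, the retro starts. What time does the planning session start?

4:48 PM

The retro ends at 4:24 PM + 24 min = 4:48 PM.
The sync ends at 4:48 PM − 202 min = 1:26 PM.
The design review ends at 1:26 PM + 123 min = 3:29 PM.
The onboarding session starts at 3:29 PM + 151 min = 6:00 PM.
The planning session starts at 6:00 PM − 72 min = 4:48 PM.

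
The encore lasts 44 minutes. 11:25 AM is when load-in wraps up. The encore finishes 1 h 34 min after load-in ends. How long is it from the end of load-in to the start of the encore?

50 minutes

The encore ends at 11:25 AM + 94 min = 12:59 PM.
The encore starts at 12:59 PM − 44 min = 12:15 PM.
From 11:25 AM to 12:15 PM is 50 minutes.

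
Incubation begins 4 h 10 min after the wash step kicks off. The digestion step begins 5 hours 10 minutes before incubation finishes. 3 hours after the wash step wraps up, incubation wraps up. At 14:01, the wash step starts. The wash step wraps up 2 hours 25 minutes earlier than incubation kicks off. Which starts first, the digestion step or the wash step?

Incubation starts at 14:01 + 250 min = 18:11.
The wash step ends at 18:11 − 145 min = 15:46.
Incubation ends at 15:46 + 180 min = 18:46.
The digestion step starts at 18:46 − 310 min = 13:36.
The digestion step starts at 13:36 and the wash step starts at 14:01, so the digestion step is first.

the digestion step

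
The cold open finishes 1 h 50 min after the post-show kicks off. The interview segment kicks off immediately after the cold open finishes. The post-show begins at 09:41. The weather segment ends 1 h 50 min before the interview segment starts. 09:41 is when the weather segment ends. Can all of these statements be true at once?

The cold open ends at 09:41 + 110 min = 11:31.
So the interview segment starts at 11:31.
The weather segment ends at 11:31 − 110 min = 09:41.
That matches the stated 09:41, so the schedule is consistent.

Yes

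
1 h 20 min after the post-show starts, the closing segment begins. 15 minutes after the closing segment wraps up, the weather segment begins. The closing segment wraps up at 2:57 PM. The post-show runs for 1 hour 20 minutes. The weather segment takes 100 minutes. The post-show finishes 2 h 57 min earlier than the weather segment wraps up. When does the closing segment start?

1:55 PM

The weather segment starts at 2:57 PM + 15 min = 3:12 PM.
The weather segment ends at 3:12 PM + 100 min = 4:52 PM.
The post-show ends at 4:52 PM − 177 min = 1:55 PM.
The post-show starts at 1:55 PM − 80 min = 12:35 PM.
The closing segment starts at 12:35 PM + 80 min = 1:55 PM.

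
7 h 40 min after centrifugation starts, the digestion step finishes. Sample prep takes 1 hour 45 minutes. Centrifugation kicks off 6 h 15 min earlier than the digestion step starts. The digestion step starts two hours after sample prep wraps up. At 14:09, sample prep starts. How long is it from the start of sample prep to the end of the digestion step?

Sample prep ends at 14:09 + 105 min = 15:54.
The digestion step starts at 15:54 + 120 min = 17:54.
Centrifugation starts at 17:54 − 375 min = 11:39.
The digestion step ends at 11:39 + 460 min = 19:19.
From 14:09 to 19:19 is 5 hours 10 minutes.

5 hours 10 minutes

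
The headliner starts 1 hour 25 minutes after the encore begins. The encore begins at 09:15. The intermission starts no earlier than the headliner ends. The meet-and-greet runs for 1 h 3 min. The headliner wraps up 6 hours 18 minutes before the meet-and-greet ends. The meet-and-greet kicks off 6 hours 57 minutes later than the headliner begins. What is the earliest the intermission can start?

The headliner starts at 09:15 + 85 min = 10:40.
The meet-and-greet starts at 10:40 + 417 min = 17:37.
The meet-and-greet ends at 17:37 + 63 min = 18:40.
The headliner ends at 18:40 − 378 min = 12:22.
The intermission is bounded by the headliner, so the earliest it can start is 12:22.

12:22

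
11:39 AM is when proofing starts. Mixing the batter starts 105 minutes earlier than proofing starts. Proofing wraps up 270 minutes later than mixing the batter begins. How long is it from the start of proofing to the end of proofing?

Mixing the batter starts at 11:39 AM − 105 min = 9:54 AM.
Proofing ends at 9:54 AM + 270 min = 2:24 PM.
From 11:39 AM to 2:24 PM is 165 minutes.

165 minutes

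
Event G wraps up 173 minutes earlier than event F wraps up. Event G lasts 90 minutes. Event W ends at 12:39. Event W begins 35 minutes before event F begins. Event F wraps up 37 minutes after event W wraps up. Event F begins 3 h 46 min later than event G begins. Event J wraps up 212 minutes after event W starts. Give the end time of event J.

15:36

Event F ends at 12:39 + 37 min = 13:16.
Event G ends at 13:16 − 173 min = 10:23.
Event G starts at 10:23 − 90 min = 08:53.
Event F starts at 08:53 + 226 min = 12:39.
Event W starts at 12:39 − 35 min = 12:04.
Event J ends at 12:04 + 212 min = 15:36.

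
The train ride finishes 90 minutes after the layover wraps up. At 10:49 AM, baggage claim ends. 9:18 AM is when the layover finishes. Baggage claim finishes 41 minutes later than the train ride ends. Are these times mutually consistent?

The train ride ends at 9:18 AM + 90 min = 10:48 AM.
Baggage claim ends at 10:48 AM + 41 min = 11:29 AM.
But baggage claim is also said to end at 10:49 AM — a 40-minute conflict.

No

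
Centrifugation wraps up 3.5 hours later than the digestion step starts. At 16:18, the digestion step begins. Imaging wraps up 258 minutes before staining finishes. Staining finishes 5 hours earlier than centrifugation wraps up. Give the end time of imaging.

10:30

Centrifugation ends at 16:18 + 210 min = 19:48.
Staining ends at 19:48 − 300 min = 14:48.
Imaging ends at 14:48 − 258 min = 10:30.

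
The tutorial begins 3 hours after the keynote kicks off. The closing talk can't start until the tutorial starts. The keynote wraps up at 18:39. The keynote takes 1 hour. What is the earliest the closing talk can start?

The keynote starts at 18:39 − 60 min = 17:39.
The tutorial starts at 17:39 + 180 min = 20:39.
The closing talk is bounded by the tutorial, so the earliest it can start is 20:39.

20:39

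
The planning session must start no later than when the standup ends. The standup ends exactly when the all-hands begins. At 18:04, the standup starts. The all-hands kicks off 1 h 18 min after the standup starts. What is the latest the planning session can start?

19:22

The all-hands starts at 18:04 + 78 min = 19:22.
So the standup ends at 19:22.
The planning session is bounded by the standup, so the latest it can start is 19:22.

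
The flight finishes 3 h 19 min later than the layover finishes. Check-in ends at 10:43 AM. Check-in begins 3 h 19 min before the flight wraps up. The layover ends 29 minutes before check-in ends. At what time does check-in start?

The layover ends at 10:43 AM − 29 min = 10:14 AM.
The flight ends at 10:14 AM + 199 min = 1:33 PM.
Check-in starts at 1:33 PM − 199 min = 10:14 AM.

10:14 AM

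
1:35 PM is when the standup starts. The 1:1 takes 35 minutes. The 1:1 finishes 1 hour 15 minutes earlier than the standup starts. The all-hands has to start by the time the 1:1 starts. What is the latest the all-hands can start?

11:45 AM

The 1:1 ends at 1:35 PM − 75 min = 12:20 PM.
The 1:1 starts at 12:20 PM − 35 min = 11:45 AM.
The all-hands is bounded by the 1:1, so the latest it can start is 11:45 AM.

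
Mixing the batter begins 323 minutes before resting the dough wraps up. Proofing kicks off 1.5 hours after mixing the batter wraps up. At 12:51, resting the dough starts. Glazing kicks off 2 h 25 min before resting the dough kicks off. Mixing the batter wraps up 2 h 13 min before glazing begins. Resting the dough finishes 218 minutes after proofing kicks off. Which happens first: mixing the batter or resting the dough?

mixing the batter

Glazing starts at 12:51 − 145 min = 10:26.
Mixing the batter ends at 10:26 − 133 min = 08:13.
Proofing starts at 08:13 + 90 min = 09:43.
Resting the dough ends at 09:43 + 218 min = 13:21.
Mixing the batter starts at 13:21 − 323 min = 07:58.
Mixing the batter starts at 07:58 and resting the dough starts at 12:51, so mixing the batter is first.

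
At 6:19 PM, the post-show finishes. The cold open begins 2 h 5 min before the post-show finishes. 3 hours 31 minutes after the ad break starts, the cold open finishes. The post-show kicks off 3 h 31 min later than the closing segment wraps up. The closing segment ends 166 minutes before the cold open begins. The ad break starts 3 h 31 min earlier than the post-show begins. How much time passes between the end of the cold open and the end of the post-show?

1 hour 20 minutes

The cold open starts at 6:19 PM − 125 min = 4:14 PM.
The closing segment ends at 4:14 PM − 166 min = 1:28 PM.
The post-show starts at 1:28 PM + 211 min = 4:59 PM.
The ad break starts at 4:59 PM − 211 min = 1:28 PM.
The cold open ends at 1:28 PM + 211 min = 4:59 PM.
From 4:59 PM to 6:19 PM is 1 hour 20 minutes.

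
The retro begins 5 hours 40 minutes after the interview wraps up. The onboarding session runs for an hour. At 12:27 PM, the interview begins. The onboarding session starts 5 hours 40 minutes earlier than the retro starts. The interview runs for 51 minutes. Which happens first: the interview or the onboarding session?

the interview

The interview ends at 12:27 PM + 51 min = 1:18 PM.
The retro starts at 1:18 PM + 340 min = 6:58 PM.
The onboarding session starts at 6:58 PM − 340 min = 1:18 PM.
The interview starts at 12:27 PM and the onboarding session starts at 1:18 PM, so the interview is first.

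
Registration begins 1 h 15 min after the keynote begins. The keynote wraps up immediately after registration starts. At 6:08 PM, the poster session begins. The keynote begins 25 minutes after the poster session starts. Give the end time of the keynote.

The keynote starts at 6:08 PM + 25 min = 6:33 PM.
Registration starts at 6:33 PM + 75 min = 7:48 PM.
So the keynote ends at 7:48 PM.

7:48 PM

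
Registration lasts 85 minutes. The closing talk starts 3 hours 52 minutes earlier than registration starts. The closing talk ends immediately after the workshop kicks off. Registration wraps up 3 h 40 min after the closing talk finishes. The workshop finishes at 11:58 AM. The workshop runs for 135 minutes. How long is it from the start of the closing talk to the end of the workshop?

3 h 52 min

The workshop starts at 11:58 AM − 135 min = 9:43 AM.
So the closing talk ends at 9:43 AM.
Registration ends at 9:43 AM + 220 min = 1:23 PM.
Registration starts at 1:23 PM − 85 min = 11:58 AM.
The closing talk starts at 11:58 AM − 232 min = 8:06 AM.
From 8:06 AM to 11:58 AM is 3 h 52 min.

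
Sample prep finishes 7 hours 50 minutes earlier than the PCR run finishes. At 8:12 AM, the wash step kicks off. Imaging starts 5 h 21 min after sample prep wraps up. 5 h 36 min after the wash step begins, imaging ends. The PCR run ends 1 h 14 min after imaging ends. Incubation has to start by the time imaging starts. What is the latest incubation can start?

12:33 PM

Imaging ends at 8:12 AM + 336 min = 1:48 PM.
The PCR run ends at 1:48 PM + 74 min = 3:02 PM.
Sample prep ends at 3:02 PM − 470 min = 7:12 AM.
Imaging starts at 7:12 AM + 321 min = 12:33 PM.
Incubation is bounded by imaging, so the latest it can start is 12:33 PM.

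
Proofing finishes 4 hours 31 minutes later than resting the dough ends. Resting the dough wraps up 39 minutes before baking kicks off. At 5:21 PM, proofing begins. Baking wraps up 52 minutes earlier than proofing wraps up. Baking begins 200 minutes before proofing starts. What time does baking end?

5:01 PM

Baking starts at 5:21 PM − 200 min = 2:01 PM.
Resting the dough ends at 2:01 PM − 39 min = 1:22 PM.
Proofing ends at 1:22 PM + 271 min = 5:53 PM.
Baking ends at 5:53 PM − 52 min = 5:01 PM.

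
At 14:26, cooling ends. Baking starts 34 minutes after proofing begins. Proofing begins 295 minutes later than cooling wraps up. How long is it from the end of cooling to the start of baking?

329 minutes

Proofing starts at 14:26 + 295 min = 19:21.
Baking starts at 19:21 + 34 min = 19:55.
From 14:26 to 19:55 is 329 minutes.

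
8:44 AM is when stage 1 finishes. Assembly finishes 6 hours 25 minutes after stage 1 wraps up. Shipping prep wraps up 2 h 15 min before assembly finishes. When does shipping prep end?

12:54 PM

Assembly ends at 8:44 AM + 385 min = 3:09 PM.
Shipping prep ends at 3:09 PM − 135 min = 12:54 PM.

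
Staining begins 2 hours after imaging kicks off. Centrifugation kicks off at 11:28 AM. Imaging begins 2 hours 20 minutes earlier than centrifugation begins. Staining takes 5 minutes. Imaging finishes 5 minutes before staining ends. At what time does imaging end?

11:08 AM

Imaging starts at 11:28 AM − 140 min = 9:08 AM.
Staining starts at 9:08 AM + 120 min = 11:08 AM.
Staining ends at 11:08 AM + 5 min = 11:13 AM.
Imaging ends at 11:13 AM − 5 min = 11:08 AM.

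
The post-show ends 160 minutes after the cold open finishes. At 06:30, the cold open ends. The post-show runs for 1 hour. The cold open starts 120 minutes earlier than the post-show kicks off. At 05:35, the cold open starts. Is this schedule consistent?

No

The post-show ends at 06:30 + 160 min = 09:10.
The post-show starts at 09:10 − 60 min = 08:10.
The cold open starts at 08:10 − 120 min = 06:10.
But the cold open is also said to start at 05:35 — a 35-minute conflict.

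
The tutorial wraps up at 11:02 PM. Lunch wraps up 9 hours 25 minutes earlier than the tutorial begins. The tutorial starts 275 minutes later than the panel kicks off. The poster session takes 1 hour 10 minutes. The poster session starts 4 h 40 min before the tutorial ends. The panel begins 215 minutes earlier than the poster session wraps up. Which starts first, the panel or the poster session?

the panel

The poster session starts at 11:02 PM − 280 min = 6:22 PM.
The poster session ends at 6:22 PM + 70 min = 7:32 PM.
The panel starts at 7:32 PM − 215 min = 3:57 PM.
The panel starts at 3:57 PM and the poster session starts at 6:22 PM, so the panel is first.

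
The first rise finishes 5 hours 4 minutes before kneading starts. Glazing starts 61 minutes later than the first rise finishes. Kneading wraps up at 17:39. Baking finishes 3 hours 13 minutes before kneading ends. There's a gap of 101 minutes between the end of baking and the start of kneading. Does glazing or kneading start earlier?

glazing

Baking ends at 17:39 − 193 min = 14:26.
Kneading starts at 14:26 + 101 min = 16:07.
The first rise ends at 16:07 − 304 min = 11:03.
Glazing starts at 11:03 + 61 min = 12:04.
Glazing starts at 12:04 and kneading starts at 16:07, so glazing is first.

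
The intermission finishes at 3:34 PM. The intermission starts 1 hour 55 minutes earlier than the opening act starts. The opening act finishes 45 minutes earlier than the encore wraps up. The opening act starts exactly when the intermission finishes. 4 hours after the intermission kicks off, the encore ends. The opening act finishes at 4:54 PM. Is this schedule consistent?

The opening act starts at 3:34 PM.
The intermission starts at 3:34 PM − 115 min = 1:39 PM.
The encore ends at 1:39 PM + 240 min = 5:39 PM.
The opening act ends at 5:39 PM − 45 min = 4:54 PM.
That matches the stated 4:54 PM, so the schedule is consistent.

Yes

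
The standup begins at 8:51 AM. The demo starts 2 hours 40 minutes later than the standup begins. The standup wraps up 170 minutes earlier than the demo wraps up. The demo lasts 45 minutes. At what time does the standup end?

9:26 AM

The demo starts at 8:51 AM + 160 min = 11:31 AM.
The demo ends at 11:31 AM + 45 min = 12:16 PM.
The standup ends at 12:16 PM − 170 min = 9:26 AM.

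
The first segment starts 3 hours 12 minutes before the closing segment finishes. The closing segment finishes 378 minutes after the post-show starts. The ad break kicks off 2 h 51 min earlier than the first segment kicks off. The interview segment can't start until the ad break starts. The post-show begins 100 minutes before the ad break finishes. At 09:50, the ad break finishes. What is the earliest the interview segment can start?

08:25

The post-show starts at 09:50 − 100 min = 08:10.
The closing segment ends at 08:10 + 378 min = 14:28.
The first segment starts at 14:28 − 192 min = 11:16.
The ad break starts at 11:16 − 171 min = 08:25.
The interview segment is bounded by the ad break, so the earliest it can start is 08:25.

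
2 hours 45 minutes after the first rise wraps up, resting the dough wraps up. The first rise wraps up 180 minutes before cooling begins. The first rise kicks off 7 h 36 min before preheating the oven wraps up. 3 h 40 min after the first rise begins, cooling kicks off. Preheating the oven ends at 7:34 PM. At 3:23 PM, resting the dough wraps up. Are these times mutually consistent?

The first rise starts at 7:34 PM − 456 min = 11:58 AM.
Cooling starts at 11:58 AM + 220 min = 3:38 PM.
The first rise ends at 3:38 PM − 180 min = 12:38 PM.
Resting the dough ends at 12:38 PM + 165 min = 3:23 PM.
That matches the stated 3:23 PM, so the schedule is consistent.

Yes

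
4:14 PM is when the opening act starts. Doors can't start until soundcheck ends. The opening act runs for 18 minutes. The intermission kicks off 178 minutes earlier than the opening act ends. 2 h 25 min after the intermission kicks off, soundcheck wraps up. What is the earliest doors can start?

3:59 PM

The opening act ends at 4:14 PM + 18 min = 4:32 PM.
The intermission starts at 4:32 PM − 178 min = 1:34 PM.
Soundcheck ends at 1:34 PM + 145 min = 3:59 PM.
Doors is bounded by soundcheck, so the earliest it can start is 3:59 PM.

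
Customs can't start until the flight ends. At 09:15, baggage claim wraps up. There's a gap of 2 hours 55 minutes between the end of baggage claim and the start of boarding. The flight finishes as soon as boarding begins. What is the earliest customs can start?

Boarding starts at 09:15 + 175 min = 12:10.
So the flight ends at 12:10.
Customs is bounded by the flight, so the earliest it can start is 12:10.

12:10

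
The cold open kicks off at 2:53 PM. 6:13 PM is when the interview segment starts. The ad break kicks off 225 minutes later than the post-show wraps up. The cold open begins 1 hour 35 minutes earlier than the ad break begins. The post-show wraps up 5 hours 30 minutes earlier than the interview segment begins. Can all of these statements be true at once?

Yes

The post-show ends at 6:13 PM − 330 min = 12:43 PM.
The ad break starts at 12:43 PM + 225 min = 4:28 PM.
The cold open starts at 4:28 PM − 95 min = 2:53 PM.
That matches the stated 2:53 PM, so the schedule is consistent.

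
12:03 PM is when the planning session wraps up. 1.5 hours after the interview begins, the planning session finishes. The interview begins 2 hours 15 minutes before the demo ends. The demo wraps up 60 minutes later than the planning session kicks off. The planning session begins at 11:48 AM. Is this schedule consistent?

The demo ends at 11:48 AM + 60 min = 12:48 PM.
The interview starts at 12:48 PM − 135 min = 10:33 AM.
The planning session ends at 10:33 AM + 90 min = 12:03 PM.
That matches the stated 12:03 PM, so the schedule is consistent.

Yes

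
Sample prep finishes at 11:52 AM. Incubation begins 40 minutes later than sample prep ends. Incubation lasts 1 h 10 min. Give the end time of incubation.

Incubation starts at 11:52 AM + 40 min = 12:32 PM.
Incubation ends at 12:32 PM + 70 min = 1:42 PM.

1:42 PM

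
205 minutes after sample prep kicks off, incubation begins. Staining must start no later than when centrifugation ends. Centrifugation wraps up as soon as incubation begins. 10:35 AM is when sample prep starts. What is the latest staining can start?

2:00 PM

Incubation starts at 10:35 AM + 205 min = 2:00 PM.
So centrifugation ends at 2:00 PM.
Staining is bounded by centrifugation, so the latest it can start is 2:00 PM.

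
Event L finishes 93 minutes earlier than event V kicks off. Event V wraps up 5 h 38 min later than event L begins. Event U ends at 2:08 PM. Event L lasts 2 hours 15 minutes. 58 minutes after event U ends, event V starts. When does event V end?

Event V starts at 2:08 PM + 58 min = 3:06 PM.
Event L ends at 3:06 PM − 93 min = 1:33 PM.
Event L starts at 1:33 PM − 135 min = 11:18 AM.
Event V ends at 11:18 AM + 338 min = 4:56 PM.

4:56 PM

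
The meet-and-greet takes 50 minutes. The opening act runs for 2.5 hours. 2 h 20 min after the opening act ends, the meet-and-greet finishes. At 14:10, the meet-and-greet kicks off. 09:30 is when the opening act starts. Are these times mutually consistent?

No

The opening act ends at 09:30 + 150 min = 12:00.
The meet-and-greet ends at 12:00 + 140 min = 14:20.
The meet-and-greet starts at 14:20 − 50 min = 13:30.
But the meet-and-greet is also said to start at 14:10 — a 40-minute conflict.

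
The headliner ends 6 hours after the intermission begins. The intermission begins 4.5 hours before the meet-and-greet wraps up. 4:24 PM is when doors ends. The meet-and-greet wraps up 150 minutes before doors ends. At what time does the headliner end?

3:24 PM

The meet-and-greet ends at 4:24 PM − 150 min = 1:54 PM.
The intermission starts at 1:54 PM − 270 min = 9:24 AM.
The headliner ends at 9:24 AM + 360 min = 3:24 PM.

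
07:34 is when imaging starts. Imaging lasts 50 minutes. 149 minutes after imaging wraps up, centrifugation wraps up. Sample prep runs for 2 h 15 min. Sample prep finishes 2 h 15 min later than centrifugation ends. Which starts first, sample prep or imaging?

imaging

Imaging ends at 07:34 + 50 min = 08:24.
Centrifugation ends at 08:24 + 149 min = 10:53.
Sample prep ends at 10:53 + 135 min = 13:08.
Sample prep starts at 13:08 − 135 min = 10:53.
Sample prep starts at 10:53 and imaging starts at 07:34, so imaging is first.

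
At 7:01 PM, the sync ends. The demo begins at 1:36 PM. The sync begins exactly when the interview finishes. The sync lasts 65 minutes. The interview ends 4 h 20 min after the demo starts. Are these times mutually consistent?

Yes

The interview ends at 1:36 PM + 260 min = 5:56 PM.
So the sync starts at 5:56 PM.
The sync ends at 5:56 PM + 65 min = 7:01 PM.
That matches the stated 7:01 PM, so the schedule is consistent.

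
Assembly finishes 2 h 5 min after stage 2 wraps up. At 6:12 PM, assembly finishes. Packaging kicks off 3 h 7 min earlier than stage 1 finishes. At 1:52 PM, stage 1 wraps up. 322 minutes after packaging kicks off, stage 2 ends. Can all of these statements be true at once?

Packaging starts at 1:52 PM − 187 min = 10:45 AM.
Stage 2 ends at 10:45 AM + 322 min = 4:07 PM.
Assembly ends at 4:07 PM + 125 min = 6:12 PM.
That matches the stated 6:12 PM, so the schedule is consistent.

Yes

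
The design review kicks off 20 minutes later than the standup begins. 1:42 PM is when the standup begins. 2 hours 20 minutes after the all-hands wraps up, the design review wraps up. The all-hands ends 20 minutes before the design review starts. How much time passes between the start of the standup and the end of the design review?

The design review starts at 1:42 PM + 20 min = 2:02 PM.
The all-hands ends at 2:02 PM − 20 min = 1:42 PM.
The design review ends at 1:42 PM + 140 min = 4:02 PM.
From 1:42 PM to 4:02 PM is 140 minutes.

140 minutes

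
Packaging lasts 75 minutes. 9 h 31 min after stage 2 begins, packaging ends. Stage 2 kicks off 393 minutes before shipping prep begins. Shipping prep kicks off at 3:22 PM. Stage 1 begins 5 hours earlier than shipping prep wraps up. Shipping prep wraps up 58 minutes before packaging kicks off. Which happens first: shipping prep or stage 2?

Stage 2 starts at 3:22 PM − 393 min = 8:49 AM.
Shipping prep starts at 3:22 PM and stage 2 starts at 8:49 AM, so stage 2 is first.

stage 2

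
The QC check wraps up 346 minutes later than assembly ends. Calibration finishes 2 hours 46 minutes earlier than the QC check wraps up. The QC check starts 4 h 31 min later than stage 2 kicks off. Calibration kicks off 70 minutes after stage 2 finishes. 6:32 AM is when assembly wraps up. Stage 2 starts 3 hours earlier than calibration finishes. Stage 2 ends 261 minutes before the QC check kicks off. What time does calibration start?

The QC check ends at 6:32 AM + 346 min = 12:18 PM.
Calibration ends at 12:18 PM − 166 min = 9:32 AM.
Stage 2 starts at 9:32 AM − 180 min = 6:32 AM.
The QC check starts at 6:32 AM + 271 min = 11:03 AM.
Stage 2 ends at 11:03 AM − 261 min = 6:42 AM.
Calibration starts at 6:42 AM + 70 min = 7:52 AM.

7:52 AM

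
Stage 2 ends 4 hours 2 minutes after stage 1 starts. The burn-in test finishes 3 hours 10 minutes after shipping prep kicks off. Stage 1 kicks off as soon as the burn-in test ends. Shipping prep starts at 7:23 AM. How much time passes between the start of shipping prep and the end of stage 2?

432 minutes

The burn-in test ends at 7:23 AM + 190 min = 10:33 AM.
So stage 1 starts at 10:33 AM.
Stage 2 ends at 10:33 AM + 242 min = 2:35 PM.
From 7:23 AM to 2:35 PM is 432 minutes.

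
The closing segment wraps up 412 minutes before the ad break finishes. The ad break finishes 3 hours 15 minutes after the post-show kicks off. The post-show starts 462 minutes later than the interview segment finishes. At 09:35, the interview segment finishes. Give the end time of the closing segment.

13:40

The post-show starts at 09:35 + 462 min = 17:17.
The ad break ends at 17:17 + 195 min = 20:32.
The closing segment ends at 20:32 − 412 min = 13:40.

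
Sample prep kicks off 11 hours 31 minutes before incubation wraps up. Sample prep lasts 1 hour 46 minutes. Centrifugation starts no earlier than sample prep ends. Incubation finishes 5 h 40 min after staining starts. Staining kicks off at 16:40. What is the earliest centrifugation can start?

Incubation ends at 16:40 + 340 min = 22:20.
Sample prep starts at 22:20 − 691 min = 10:49.
Sample prep ends at 10:49 + 106 min = 12:35.
Centrifugation is bounded by sample prep, so the earliest it can start is 12:35.

12:35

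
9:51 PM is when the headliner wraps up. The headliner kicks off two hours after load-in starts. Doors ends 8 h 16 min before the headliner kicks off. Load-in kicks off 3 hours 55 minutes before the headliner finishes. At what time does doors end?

11:40 AM

Load-in starts at 9:51 PM − 235 min = 5:56 PM.
The headliner starts at 5:56 PM + 120 min = 7:56 PM.
Doors ends at 7:56 PM − 496 min = 11:40 AM.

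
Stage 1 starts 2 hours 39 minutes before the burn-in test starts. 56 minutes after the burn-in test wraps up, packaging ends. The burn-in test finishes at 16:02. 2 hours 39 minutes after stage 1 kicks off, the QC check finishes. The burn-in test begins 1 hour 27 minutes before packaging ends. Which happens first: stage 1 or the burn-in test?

Packaging ends at 16:02 + 56 min = 16:58.
The burn-in test starts at 16:58 − 87 min = 15:31.
Stage 1 starts at 15:31 − 159 min = 12:52.
Stage 1 starts at 12:52 and the burn-in test starts at 15:31, so stage 1 is first.

stage 1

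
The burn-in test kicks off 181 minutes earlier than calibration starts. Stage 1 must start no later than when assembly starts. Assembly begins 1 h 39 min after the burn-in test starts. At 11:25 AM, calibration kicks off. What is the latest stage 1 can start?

The burn-in test starts at 11:25 AM − 181 min = 8:24 AM.
Assembly starts at 8:24 AM + 99 min = 10:03 AM.
Stage 1 is bounded by assembly, so the latest it can start is 10:03 AM.

10:03 AM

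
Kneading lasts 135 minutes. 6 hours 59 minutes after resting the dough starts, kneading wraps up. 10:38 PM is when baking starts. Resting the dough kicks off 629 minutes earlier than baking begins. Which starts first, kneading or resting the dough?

Resting the dough starts at 10:38 PM − 629 min = 12:09 PM.
Kneading ends at 12:09 PM + 419 min = 7:08 PM.
Kneading starts at 7:08 PM − 135 min = 4:53 PM.
Kneading starts at 4:53 PM and resting the dough starts at 12:09 PM, so resting the dough is first.

resting the dough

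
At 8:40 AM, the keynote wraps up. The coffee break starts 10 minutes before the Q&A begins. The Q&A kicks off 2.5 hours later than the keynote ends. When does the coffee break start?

The Q&A starts at 8:40 AM + 150 min = 11:10 AM.
The coffee break starts at 11:10 AM − 10 min = 11:00 AM.

11:00 AM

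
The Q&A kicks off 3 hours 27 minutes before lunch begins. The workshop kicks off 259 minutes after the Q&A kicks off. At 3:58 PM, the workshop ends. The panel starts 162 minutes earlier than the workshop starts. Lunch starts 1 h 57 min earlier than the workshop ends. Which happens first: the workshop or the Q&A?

Lunch starts at 3:58 PM − 117 min = 2:01 PM.
The Q&A starts at 2:01 PM − 207 min = 10:34 AM.
The workshop starts at 10:34 AM + 259 min = 2:53 PM.
The workshop starts at 2:53 PM and the Q&A starts at 10:34 AM, so the Q&A is first.

the Q&A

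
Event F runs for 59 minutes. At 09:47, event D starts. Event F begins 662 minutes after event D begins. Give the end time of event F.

21:48

Event F starts at 09:47 + 662 min = 20:49.
Event F ends at 20:49 + 59 min = 21:48.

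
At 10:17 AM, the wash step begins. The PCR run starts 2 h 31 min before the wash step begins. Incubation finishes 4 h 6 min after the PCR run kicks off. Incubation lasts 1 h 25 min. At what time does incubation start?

The PCR run starts at 10:17 AM − 151 min = 7:46 AM.
Incubation ends at 7:46 AM + 246 min = 11:52 AM.
Incubation starts at 11:52 AM − 85 min = 10:27 AM.

10:27 AM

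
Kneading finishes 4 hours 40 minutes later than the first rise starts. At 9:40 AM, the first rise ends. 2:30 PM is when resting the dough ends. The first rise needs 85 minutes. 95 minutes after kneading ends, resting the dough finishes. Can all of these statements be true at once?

The first rise starts at 9:40 AM − 85 min = 8:15 AM.
Kneading ends at 8:15 AM + 280 min = 12:55 PM.
Resting the dough ends at 12:55 PM + 95 min = 2:30 PM.
That matches the stated 2:30 PM, so the schedule is consistent.

Yes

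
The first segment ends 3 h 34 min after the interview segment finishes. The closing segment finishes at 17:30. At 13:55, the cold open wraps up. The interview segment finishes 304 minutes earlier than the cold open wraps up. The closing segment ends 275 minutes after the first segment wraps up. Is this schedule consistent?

The interview segment ends at 13:55 − 304 min = 08:51.
The first segment ends at 08:51 + 214 min = 12:25.
The closing segment ends at 12:25 + 275 min = 17:00.
But the closing segment is also said to end at 17:30 — a 30-minute conflict.

No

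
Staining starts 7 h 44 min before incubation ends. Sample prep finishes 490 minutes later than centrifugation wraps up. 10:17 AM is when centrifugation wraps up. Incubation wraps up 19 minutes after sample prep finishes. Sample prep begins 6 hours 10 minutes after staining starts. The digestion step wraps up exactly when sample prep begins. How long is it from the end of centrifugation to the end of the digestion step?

Sample prep ends at 10:17 AM + 490 min = 6:27 PM.
Incubation ends at 6:27 PM + 19 min = 6:46 PM.
Staining starts at 6:46 PM − 464 min = 11:02 AM.
Sample prep starts at 11:02 AM + 370 min = 5:12 PM.
So the digestion step ends at 5:12 PM.
From 10:17 AM to 5:12 PM is 6 h 55 min.

6 h 55 min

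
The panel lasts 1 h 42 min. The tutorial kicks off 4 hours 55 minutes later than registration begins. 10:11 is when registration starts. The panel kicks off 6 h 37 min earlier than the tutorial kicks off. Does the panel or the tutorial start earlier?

The tutorial starts at 10:11 + 295 min = 15:06.
The panel starts at 15:06 − 397 min = 08:29.
The panel starts at 08:29 and the tutorial starts at 15:06, so the panel is first.

the panel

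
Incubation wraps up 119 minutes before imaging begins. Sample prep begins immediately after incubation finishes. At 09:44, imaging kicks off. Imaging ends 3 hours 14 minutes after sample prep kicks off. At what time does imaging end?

10:59

Incubation ends at 09:44 − 119 min = 07:45.
So sample prep starts at 07:45.
Imaging ends at 07:45 + 194 min = 10:59.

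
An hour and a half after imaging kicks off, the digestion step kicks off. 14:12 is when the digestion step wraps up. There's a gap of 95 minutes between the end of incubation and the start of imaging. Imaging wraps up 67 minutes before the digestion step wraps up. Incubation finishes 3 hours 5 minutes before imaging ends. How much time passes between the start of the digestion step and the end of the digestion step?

1 hour 7 minutes

Imaging ends at 14:12 − 67 min = 13:05.
Incubation ends at 13:05 − 185 min = 10:00.
Imaging starts at 10:00 + 95 min = 11:35.
The digestion step starts at 11:35 + 90 min = 13:05.
From 13:05 to 14:12 is 1 hour 7 minutes.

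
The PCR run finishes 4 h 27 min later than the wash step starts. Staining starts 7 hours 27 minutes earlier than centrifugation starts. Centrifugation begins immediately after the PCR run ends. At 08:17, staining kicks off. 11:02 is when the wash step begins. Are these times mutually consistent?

The PCR run ends at 11:02 + 267 min = 15:29.
So centrifugation starts at 15:29.
Staining starts at 15:29 − 447 min = 08:02.
But staining is also said to start at 08:17 — a 15-minute conflict.

No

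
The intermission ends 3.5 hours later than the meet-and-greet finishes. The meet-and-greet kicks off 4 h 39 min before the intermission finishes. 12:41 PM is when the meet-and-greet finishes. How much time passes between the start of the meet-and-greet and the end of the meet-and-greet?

The intermission ends at 12:41 PM + 210 min = 4:11 PM.
The meet-and-greet starts at 4:11 PM − 279 min = 11:32 AM.
From 11:32 AM to 12:41 PM is 69 minutes.

69 minutes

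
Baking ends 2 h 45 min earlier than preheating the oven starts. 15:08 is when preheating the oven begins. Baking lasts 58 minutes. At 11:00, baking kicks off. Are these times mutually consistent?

No

Baking ends at 15:08 − 165 min = 12:23.
Baking starts at 12:23 − 58 min = 11:25.
But baking is also said to start at 11:00 — a 25-minute conflict.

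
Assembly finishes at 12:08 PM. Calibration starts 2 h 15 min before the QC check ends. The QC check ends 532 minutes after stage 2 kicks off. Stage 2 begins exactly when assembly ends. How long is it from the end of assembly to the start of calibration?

6 hours 37 minutes

Stage 2 starts at 12:08 PM.
The QC check ends at 12:08 PM + 532 min = 9:00 PM.
Calibration starts at 9:00 PM − 135 min = 6:45 PM.
From 12:08 PM to 6:45 PM is 6 hours 37 minutes.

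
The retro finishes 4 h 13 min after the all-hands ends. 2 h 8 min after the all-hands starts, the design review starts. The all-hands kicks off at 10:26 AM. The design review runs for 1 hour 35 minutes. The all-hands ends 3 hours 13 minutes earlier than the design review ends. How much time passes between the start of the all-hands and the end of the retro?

The design review starts at 10:26 AM + 128 min = 12:34 PM.
The design review ends at 12:34 PM + 95 min = 2:09 PM.
The all-hands ends at 2:09 PM − 193 min = 10:56 AM.
The retro ends at 10:56 AM + 253 min = 3:09 PM.
From 10:26 AM to 3:09 PM is 4 hours 43 minutes.

4 hours 43 minutes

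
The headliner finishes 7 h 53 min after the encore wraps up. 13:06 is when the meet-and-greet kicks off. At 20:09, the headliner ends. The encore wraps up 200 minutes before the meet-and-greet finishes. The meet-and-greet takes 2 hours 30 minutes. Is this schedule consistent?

Yes

The meet-and-greet ends at 13:06 + 150 min = 15:36.
The encore ends at 15:36 − 200 min = 12:16.
The headliner ends at 12:16 + 473 min = 20:09.
That matches the stated 20:09, so the schedule is consistent.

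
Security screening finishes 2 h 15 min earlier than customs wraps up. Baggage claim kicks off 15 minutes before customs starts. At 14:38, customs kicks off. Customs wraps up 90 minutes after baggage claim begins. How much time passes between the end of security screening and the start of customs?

60 minutes

Baggage claim starts at 14:38 − 15 min = 14:23.
Customs ends at 14:23 + 90 min = 15:53.
Security screening ends at 15:53 − 135 min = 13:38.
From 13:38 to 14:38 is 60 minutes.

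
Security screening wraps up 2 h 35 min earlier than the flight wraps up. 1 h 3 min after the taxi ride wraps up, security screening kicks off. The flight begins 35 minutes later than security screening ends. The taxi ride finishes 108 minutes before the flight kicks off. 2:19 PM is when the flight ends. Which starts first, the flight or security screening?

security screening

Security screening ends at 2:19 PM − 155 min = 11:44 AM.
The flight starts at 11:44 AM + 35 min = 12:19 PM.
The taxi ride ends at 12:19 PM − 108 min = 10:31 AM.
Security screening starts at 10:31 AM + 63 min = 11:34 AM.
The flight starts at 12:19 PM and security screening starts at 11:34 AM, so security screening is first.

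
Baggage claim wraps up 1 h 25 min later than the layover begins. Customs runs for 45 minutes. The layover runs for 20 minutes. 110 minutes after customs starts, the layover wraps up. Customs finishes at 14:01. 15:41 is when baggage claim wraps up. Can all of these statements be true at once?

No

Customs starts at 14:01 − 45 min = 13:16.
The layover ends at 13:16 + 110 min = 15:06.
The layover starts at 15:06 − 20 min = 14:46.
Baggage claim ends at 14:46 + 85 min = 16:11.
But baggage claim is also said to end at 15:41 — a 30-minute conflict.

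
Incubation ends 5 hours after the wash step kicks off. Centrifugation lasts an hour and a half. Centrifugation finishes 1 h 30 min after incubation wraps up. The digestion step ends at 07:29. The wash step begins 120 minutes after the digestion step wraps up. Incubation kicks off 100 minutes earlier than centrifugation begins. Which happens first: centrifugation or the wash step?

The wash step starts at 07:29 + 120 min = 09:29.
Incubation ends at 09:29 + 300 min = 14:29.
Centrifugation ends at 14:29 + 90 min = 15:59.
Centrifugation starts at 15:59 − 90 min = 14:29.
Centrifugation starts at 14:29 and the wash step starts at 09:29, so the wash step is first.

the wash step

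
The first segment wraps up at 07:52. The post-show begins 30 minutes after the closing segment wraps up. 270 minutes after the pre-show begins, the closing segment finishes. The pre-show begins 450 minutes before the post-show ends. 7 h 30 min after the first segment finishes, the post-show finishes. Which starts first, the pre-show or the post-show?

the pre-show

The post-show ends at 07:52 + 450 min = 15:22.
The pre-show starts at 15:22 − 450 min = 07:52.
The closing segment ends at 07:52 + 270 min = 12:22.
The post-show starts at 12:22 + 30 min = 12:52.
The pre-show starts at 07:52 and the post-show starts at 12:52, so the pre-show is first.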